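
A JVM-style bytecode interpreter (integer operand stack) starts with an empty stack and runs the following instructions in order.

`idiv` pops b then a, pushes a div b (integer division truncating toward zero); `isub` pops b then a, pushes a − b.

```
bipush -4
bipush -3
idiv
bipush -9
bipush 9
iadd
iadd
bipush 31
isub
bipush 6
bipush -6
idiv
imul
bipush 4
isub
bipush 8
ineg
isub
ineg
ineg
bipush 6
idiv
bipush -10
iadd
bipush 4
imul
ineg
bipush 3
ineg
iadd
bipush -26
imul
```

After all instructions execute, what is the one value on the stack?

bipush -4  → -4
bipush -3  → -4 -3
idiv       → 1
bipush -9  → 1 -9
bipush 9   → 1 -9 9
iadd       → 1 0
iadd       → 1
bipush 31  → 1 31
isub       → -30
bipush 6   → -30 6
bipush -6  → -30 6 -6
idiv       → -30 -1
imul       → 30
bipush 4   → 30 4
isub       → 26
bipush 8   → 26 8
ineg       → 26 -8
isub       → 34
ineg       → -34
ineg       → 34
bipush 6   → 34 6
idiv       → 5
bipush -10 → 5 -10
iadd       → -5
bipush 4   → -5 4
imul       → -20
ineg       → 20
bipush 3   → 20 3
ineg       → 20 -3
iadd       → 17
bipush -26 → 17 -26
imul       → -442

-442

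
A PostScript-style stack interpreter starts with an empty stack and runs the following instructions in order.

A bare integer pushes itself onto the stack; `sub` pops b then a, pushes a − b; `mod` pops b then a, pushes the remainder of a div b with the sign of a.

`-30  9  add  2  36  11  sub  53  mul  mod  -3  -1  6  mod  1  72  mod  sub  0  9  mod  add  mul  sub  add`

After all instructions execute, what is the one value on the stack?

-25

-30 : -30
9   : -30 9
add : -21
2   : -21 2
36  : -21 2 36
11  : -21 2 36 11
sub : -21 2 25
53  : -21 2 25 53
mul : -21 2 1325
mod : -21 2
-3  : -21 2 -3
-1  : -21 2 -3 -1
6   : -21 2 -3 -1 6
mod : -21 2 -3 -1
1   : -21 2 -3 -1 1
72  : -21 2 -3 -1 1 72
mod : -21 2 -3 -1 1
sub : -21 2 -3 -2
0   : -21 2 -3 -2 0
9   : -21 2 -3 -2 0 9
mod : -21 2 -3 -2 0
add : -21 2 -3 -2
mul : -21 2 6
sub : -21 -4
add : -25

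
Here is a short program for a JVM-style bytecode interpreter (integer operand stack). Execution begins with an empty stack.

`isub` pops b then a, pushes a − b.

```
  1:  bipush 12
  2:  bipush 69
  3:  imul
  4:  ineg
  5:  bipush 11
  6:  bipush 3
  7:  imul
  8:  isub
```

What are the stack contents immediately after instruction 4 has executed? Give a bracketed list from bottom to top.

[-828]

bipush 12 → [12]
bipush 69 → [12, 69]
imul      → [828]
ineg      → [-828]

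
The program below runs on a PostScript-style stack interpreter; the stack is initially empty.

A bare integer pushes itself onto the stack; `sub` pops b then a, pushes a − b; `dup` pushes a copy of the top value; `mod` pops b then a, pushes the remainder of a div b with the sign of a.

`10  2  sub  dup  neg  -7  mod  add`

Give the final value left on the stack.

7

10  : 10
2   : 10 2
sub : 8
dup : 8 8
neg : 8 -8
-7  : 8 -8 -7
mod : 8 -1
add : 7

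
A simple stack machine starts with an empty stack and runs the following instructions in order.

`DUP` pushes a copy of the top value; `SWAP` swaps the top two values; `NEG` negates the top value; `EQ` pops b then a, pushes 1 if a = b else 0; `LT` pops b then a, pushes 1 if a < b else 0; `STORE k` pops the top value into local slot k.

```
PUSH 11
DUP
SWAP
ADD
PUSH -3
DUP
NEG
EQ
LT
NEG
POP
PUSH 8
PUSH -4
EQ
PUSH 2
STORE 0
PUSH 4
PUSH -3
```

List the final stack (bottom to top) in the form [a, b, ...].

[0, 4, -3]

PUSH 11 : 11
DUP     : 11 11
SWAP    : 11 11
ADD     : 22
PUSH -3 : 22 -3
DUP     : 22 -3 -3
NEG     : 22 -3 3
EQ      : 22 0
LT      : 0
NEG     : 0
POP     : (empty)
PUSH 8  : 8
PUSH -4 : 8 -4
EQ      : 0
PUSH 2  : 0 2
STORE 0 : 0
PUSH 4  : 0 4
PUSH -3 : 0 4 -3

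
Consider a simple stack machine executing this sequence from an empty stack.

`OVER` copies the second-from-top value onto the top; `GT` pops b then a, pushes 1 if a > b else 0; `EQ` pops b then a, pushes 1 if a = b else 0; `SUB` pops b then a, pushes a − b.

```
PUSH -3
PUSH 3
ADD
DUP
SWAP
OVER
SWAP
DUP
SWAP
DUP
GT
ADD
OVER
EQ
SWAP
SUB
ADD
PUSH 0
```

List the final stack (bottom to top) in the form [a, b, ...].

[1, 0]

PUSH -3 : [-3]
PUSH 3  : [-3, 3]
ADD     : [0]
DUP     : [0, 0]
SWAP    : [0, 0]
OVER    : [0, 0, 0]
SWAP    : [0, 0, 0]
DUP     : [0, 0, 0, 0]
SWAP    : [0, 0, 0, 0]
DUP     : [0, 0, 0, 0, 0]
GT      : [0, 0, 0, 0]
ADD     : [0, 0, 0]
OVER    : [0, 0, 0, 0]
EQ      : [0, 0, 1]
SWAP    : [0, 1, 0]
SUB     : [0, 1]
ADD     : [1]
PUSH 0  : [1, 0]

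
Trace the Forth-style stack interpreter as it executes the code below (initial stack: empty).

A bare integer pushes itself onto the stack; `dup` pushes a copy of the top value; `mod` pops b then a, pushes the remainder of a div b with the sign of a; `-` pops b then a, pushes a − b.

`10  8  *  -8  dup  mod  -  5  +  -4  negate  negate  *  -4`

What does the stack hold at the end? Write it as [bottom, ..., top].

10      10
8       10 8
*       80
-8      80 -8
dup     80 -8 -8
mod     80 0
-       80
5       80 5
+       85
-4      85 -4
negate  85 4
negate  85 -4
*       -340
-4      -340 -4

[-340, -4]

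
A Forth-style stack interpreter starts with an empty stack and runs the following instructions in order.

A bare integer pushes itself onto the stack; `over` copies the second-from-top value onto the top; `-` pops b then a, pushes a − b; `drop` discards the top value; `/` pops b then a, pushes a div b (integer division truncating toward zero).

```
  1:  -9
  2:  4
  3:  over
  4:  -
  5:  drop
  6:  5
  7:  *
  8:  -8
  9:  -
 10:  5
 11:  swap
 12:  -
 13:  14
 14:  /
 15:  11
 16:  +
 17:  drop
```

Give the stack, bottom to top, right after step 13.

[42, 14]

-9   → [-9]
4    → [-9, 4]
over → [-9, 4, -9]
-    → [-9, 13]
drop → [-9]
5    → [-9, 5]
*    → [-45]
-8   → [-45, -8]
-    → [-37]
5    → [-37, 5]
swap → [5, -37]
-    → [42]
14   → [42, 14]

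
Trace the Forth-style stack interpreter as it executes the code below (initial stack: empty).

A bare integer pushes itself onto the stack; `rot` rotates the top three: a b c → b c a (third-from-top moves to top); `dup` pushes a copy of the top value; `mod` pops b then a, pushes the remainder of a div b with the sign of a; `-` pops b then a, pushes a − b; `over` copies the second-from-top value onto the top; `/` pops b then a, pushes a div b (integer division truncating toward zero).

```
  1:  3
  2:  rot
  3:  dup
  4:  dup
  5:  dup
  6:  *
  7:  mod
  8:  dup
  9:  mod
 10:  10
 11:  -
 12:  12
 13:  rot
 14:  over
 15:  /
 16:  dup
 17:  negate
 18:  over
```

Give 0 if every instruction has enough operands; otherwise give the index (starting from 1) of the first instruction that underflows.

3 -> [3]
rot  — needs 3 operands, stack has 1 → underflow

2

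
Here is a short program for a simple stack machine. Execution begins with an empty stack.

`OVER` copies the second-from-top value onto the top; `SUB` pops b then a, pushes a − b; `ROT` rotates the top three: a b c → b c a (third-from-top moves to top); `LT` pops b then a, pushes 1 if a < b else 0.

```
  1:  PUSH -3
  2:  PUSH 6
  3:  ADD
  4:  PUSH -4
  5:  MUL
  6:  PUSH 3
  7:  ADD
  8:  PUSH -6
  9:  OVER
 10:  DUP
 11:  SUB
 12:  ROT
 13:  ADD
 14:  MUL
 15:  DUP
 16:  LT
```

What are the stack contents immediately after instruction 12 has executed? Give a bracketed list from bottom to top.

[-6, 0, -9]

PUSH -3 : -3
PUSH 6  : -3 6
ADD     : 3
PUSH -4 : 3 -4
MUL     : -12
PUSH 3  : -12 3
ADD     : -9
PUSH -6 : -9 -6
OVER    : -9 -6 -9
DUP     : -9 -6 -9 -9
SUB     : -9 -6 0
ROT     : -6 0 -9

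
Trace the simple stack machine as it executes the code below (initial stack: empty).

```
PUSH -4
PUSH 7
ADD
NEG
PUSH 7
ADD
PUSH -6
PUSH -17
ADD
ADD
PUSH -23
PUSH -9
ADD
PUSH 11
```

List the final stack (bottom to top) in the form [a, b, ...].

PUSH -4  -> -4
PUSH 7   -> -4 7
ADD      -> 3
NEG      -> -3
PUSH 7   -> -3 7
ADD      -> 4
PUSH -6  -> 4 -6
PUSH -17 -> 4 -6 -17
ADD      -> 4 -23
ADD      -> -19
PUSH -23 -> -19 -23
PUSH -9  -> -19 -23 -9
ADD      -> -19 -32
PUSH 11  -> -19 -32 11

[-19, -32, 11]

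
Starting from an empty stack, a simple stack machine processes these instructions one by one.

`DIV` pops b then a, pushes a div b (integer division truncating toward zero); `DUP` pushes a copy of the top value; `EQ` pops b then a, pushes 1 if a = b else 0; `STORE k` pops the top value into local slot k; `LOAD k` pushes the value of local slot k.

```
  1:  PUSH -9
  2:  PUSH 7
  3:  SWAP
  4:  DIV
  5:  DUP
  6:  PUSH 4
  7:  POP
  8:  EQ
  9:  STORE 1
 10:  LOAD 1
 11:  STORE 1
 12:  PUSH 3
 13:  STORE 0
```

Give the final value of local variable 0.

PUSH -9 : [-9]
PUSH 7  : [-9, 7]
SWAP    : [7, -9]
DIV     : [0]
DUP     : [0, 0]
PUSH 4  : [0, 0, 4]
POP     : [0, 0]
EQ      : [1]
STORE 1 : []
LOAD 1  : [1]
STORE 1 : []
PUSH 3  : [3]
STORE 0 : []

3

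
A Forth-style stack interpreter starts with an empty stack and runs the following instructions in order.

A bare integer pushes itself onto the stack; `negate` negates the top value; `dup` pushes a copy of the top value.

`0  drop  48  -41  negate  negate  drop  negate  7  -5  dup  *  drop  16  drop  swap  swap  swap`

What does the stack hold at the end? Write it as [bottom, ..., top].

0      → 0
drop   → (empty)
48     → 48
-41    → 48 -41
negate → 48 41
negate → 48 -41
drop   → 48
negate → -48
7      → -48 7
-5     → -48 7 -5
dup    → -48 7 -5 -5
*      → -48 7 25
drop   → -48 7
16     → -48 7 16
drop   → -48 7
swap   → 7 -48
swap   → -48 7
swap   → 7 -48

[7, -48]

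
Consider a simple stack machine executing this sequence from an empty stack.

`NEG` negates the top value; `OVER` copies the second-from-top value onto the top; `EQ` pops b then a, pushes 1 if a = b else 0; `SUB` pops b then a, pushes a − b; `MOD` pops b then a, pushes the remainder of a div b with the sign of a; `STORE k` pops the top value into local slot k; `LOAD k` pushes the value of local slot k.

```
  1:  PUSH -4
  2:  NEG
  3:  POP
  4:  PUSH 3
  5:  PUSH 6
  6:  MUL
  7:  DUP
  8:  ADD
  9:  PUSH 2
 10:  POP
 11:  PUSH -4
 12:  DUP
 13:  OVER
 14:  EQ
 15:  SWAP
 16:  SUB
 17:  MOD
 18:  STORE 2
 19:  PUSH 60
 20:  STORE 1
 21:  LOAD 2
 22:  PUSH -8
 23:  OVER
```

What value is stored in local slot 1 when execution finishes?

60

PUSH -4 → [-4]
NEG     → [4]
POP     → []
PUSH 3  → [3]
PUSH 6  → [3, 6]
MUL     → [18]
DUP     → [18, 18]
ADD     → [36]
PUSH 2  → [36, 2]
POP     → [36]
PUSH -4 → [36, -4]
DUP     → [36, -4, -4]
OVER    → [36, -4, -4, -4]
EQ      → [36, -4, 1]
SWAP    → [36, 1, -4]
SUB     → [36, 5]
MOD     → [1]
STORE 2 → []
PUSH 60 → [60]
STORE 1 → []
LOAD 2  → [1]
PUSH -8 → [1, -8]
OVER    → [1, -8, 1]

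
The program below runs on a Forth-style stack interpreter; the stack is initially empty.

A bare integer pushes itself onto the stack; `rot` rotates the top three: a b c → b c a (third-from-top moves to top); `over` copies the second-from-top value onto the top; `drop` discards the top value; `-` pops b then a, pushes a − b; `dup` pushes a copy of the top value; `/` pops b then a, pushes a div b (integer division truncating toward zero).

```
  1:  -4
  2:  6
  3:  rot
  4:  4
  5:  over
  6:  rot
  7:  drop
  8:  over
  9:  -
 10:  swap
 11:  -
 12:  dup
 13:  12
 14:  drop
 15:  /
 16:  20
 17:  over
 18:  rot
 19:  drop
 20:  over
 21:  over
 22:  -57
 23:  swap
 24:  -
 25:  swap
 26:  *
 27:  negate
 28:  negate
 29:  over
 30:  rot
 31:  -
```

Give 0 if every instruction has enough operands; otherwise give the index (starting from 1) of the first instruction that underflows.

3

-4 : -4
6  : -4 6
rot  — needs 3 operands, stack has 2 → underflow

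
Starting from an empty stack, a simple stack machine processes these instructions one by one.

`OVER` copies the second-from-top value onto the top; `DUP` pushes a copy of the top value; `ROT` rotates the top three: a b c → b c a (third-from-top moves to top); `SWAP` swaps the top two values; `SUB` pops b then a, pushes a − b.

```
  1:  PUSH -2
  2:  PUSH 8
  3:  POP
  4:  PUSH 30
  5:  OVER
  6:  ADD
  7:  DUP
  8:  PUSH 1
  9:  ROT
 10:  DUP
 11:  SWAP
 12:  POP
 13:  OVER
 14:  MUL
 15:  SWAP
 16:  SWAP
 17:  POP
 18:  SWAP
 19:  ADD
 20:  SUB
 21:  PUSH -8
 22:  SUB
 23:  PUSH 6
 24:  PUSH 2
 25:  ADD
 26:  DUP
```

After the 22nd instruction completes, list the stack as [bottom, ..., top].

[-23]

PUSH -2 -> -2
PUSH 8  -> -2 8
POP     -> -2
PUSH 30 -> -2 30
OVER    -> -2 30 -2
ADD     -> -2 28
DUP     -> -2 28 28
PUSH 1  -> -2 28 28 1
ROT     -> -2 28 1 28
DUP     -> -2 28 1 28 28
SWAP    -> -2 28 1 28 28
POP     -> -2 28 1 28
OVER    -> -2 28 1 28 1
MUL     -> -2 28 1 28
SWAP    -> -2 28 28 1
SWAP    -> -2 28 1 28
POP     -> -2 28 1
SWAP    -> -2 1 28
ADD     -> -2 29
SUB     -> -31
PUSH -8 -> -31 -8
SUB     -> -23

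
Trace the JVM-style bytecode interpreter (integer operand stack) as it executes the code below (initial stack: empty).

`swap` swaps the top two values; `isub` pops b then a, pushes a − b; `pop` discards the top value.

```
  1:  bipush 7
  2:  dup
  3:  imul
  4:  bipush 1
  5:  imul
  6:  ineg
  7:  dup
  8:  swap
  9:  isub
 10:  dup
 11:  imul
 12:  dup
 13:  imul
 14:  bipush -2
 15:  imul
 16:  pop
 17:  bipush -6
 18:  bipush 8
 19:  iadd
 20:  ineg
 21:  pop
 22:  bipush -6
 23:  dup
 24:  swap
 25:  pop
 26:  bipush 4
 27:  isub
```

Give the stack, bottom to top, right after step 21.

bipush 7  : [7]
dup       : [7, 7]
imul      : [49]
bipush 1  : [49, 1]
imul      : [49]
ineg      : [-49]
dup       : [-49, -49]
swap      : [-49, -49]
isub      : [0]
dup       : [0, 0]
imul      : [0]
dup       : [0, 0]
imul      : [0]
bipush -2 : [0, -2]
imul      : [0]
pop       : []
bipush -6 : [-6]
bipush 8  : [-6, 8]
iadd      : [2]
ineg      : [-2]
pop       : []

[]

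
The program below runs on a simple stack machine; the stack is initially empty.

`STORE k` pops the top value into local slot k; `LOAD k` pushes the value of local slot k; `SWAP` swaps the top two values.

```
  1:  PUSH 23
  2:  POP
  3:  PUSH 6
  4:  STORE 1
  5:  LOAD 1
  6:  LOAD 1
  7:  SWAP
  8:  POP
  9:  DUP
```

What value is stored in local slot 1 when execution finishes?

PUSH 23 -> 23
POP     -> (empty)
PUSH 6  -> 6
STORE 1 -> (empty)
LOAD 1  -> 6
LOAD 1  -> 6 6
SWAP    -> 6 6
POP     -> 6
DUP     -> 6 6

6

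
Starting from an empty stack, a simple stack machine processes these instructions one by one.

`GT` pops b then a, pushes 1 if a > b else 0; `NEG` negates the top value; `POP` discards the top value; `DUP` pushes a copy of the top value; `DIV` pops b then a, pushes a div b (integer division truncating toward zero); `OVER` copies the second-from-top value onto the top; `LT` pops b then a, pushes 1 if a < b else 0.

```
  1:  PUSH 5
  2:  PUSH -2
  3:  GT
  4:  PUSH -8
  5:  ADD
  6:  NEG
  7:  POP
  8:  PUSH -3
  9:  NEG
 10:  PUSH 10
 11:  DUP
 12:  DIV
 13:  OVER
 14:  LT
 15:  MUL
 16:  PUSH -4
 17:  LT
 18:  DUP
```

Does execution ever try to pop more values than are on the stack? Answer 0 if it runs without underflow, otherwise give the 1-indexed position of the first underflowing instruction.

PUSH 5  → [5]
PUSH -2 → [5, -2]
GT      → [1]
PUSH -8 → [1, -8]
ADD     → [-7]
NEG     → [7]
POP     → []
PUSH -3 → [-3]
NEG     → [3]
PUSH 10 → [3, 10]
DUP     → [3, 10, 10]
DIV     → [3, 1]
OVER    → [3, 1, 3]
LT      → [3, 1]
MUL     → [3]
PUSH -4 → [3, -4]
LT      → [0]
DUP     → [0, 0]

0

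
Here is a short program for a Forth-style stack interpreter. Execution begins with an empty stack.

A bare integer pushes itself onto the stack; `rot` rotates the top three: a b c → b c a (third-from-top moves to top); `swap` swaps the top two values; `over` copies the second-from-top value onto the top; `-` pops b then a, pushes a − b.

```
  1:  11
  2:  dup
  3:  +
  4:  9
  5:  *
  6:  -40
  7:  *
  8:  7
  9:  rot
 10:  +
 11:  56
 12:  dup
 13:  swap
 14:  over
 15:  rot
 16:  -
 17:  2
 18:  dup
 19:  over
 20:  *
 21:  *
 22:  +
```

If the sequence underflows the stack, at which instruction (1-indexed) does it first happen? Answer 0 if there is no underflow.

9

11  : 11
dup : 11 11
+   : 22
9   : 22 9
*   : 198
-40 : 198 -40
*   : -7920
7   : -7920 7
rot  — needs 3 operands, stack has 2 → underflow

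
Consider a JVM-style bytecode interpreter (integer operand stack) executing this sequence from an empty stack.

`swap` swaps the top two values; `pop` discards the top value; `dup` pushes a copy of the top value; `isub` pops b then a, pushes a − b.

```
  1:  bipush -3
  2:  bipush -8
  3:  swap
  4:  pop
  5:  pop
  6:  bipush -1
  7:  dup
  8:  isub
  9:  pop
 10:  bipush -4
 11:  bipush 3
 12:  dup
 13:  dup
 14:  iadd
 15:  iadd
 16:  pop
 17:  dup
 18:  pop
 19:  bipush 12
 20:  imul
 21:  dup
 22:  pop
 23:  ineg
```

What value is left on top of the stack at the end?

48

bipush -3 : [-3]
bipush -8 : [-3, -8]
swap      : [-8, -3]
pop       : [-8]
pop       : []
bipush -1 : [-1]
dup       : [-1, -1]
isub      : [0]
pop       : []
bipush -4 : [-4]
bipush 3  : [-4, 3]
dup       : [-4, 3, 3]
dup       : [-4, 3, 3, 3]
iadd      : [-4, 3, 6]
iadd      : [-4, 9]
pop       : [-4]
dup       : [-4, -4]
pop       : [-4]
bipush 12 : [-4, 12]
imul      : [-48]
dup       : [-48, -48]
pop       : [-48]
ineg      : [48]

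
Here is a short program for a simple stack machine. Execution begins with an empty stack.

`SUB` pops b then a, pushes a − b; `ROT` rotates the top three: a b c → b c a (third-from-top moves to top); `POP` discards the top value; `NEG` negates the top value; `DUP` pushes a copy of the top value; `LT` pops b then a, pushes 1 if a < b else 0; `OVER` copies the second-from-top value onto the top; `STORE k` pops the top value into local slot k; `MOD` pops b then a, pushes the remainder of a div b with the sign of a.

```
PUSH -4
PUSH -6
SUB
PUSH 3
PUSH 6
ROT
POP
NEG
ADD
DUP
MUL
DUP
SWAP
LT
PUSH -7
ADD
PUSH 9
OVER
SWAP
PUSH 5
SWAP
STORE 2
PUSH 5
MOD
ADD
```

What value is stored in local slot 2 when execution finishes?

9

PUSH -4 -> -4
PUSH -6 -> -4 -6
SUB     -> 2
PUSH 3  -> 2 3
PUSH 6  -> 2 3 6
ROT     -> 3 6 2
POP     -> 3 6
NEG     -> 3 -6
ADD     -> -3
DUP     -> -3 -3
MUL     -> 9
DUP     -> 9 9
SWAP    -> 9 9
LT      -> 0
PUSH -7 -> 0 -7
ADD     -> -7
PUSH 9  -> -7 9
OVER    -> -7 9 -7
SWAP    -> -7 -7 9
PUSH 5  -> -7 -7 9 5
SWAP    -> -7 -7 5 9
STORE 2 -> -7 -7 5
PUSH 5  -> -7 -7 5 5
MOD     -> -7 -7 0
ADD     -> -7 -7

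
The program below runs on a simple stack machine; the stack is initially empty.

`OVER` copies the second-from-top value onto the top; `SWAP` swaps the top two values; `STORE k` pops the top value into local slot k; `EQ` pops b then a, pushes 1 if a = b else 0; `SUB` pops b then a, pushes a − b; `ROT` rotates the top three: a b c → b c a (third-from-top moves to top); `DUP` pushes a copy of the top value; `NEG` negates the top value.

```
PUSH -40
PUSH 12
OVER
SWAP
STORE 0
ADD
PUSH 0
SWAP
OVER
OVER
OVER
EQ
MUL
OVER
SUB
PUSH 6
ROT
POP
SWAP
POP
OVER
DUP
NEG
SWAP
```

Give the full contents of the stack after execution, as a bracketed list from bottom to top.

PUSH -40  -40
PUSH 12   -40 12
OVER      -40 12 -40
SWAP      -40 -40 12
STORE 0   -40 -40
ADD       -80
PUSH 0    -80 0
SWAP      0 -80
OVER      0 -80 0
OVER      0 -80 0 -80
OVER      0 -80 0 -80 0
EQ        0 -80 0 0
MUL       0 -80 0
OVER      0 -80 0 -80
SUB       0 -80 80
PUSH 6    0 -80 80 6
ROT       0 80 6 -80
POP       0 80 6
SWAP      0 6 80
POP       0 6
OVER      0 6 0
DUP       0 6 0 0
NEG       0 6 0 0
SWAP      0 6 0 0

[0, 6, 0, 0]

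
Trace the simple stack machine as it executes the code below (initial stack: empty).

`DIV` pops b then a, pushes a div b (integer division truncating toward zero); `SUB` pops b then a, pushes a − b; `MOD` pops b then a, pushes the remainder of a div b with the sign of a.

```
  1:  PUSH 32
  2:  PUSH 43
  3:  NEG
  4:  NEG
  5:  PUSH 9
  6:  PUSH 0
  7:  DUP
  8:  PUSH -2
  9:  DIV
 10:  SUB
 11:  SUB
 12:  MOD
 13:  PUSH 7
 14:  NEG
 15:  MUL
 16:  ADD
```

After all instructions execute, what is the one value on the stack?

-17

PUSH 32  32
PUSH 43  32 43
NEG      32 -43
NEG      32 43
PUSH 9   32 43 9
PUSH 0   32 43 9 0
DUP      32 43 9 0 0
PUSH -2  32 43 9 0 0 -2
DIV      32 43 9 0 0
SUB      32 43 9 0
SUB      32 43 9
MOD      32 7
PUSH 7   32 7 7
NEG      32 7 -7
MUL      32 -49
ADD      -17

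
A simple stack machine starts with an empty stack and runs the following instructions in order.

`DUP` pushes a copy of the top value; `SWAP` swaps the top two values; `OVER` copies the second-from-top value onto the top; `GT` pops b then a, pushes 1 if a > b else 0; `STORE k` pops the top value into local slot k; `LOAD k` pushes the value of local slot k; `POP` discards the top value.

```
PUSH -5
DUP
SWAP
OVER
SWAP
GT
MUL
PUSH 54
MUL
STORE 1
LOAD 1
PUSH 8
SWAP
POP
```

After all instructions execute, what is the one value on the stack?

8

PUSH -5 → [-5]
DUP     → [-5, -5]
SWAP    → [-5, -5]
OVER    → [-5, -5, -5]
SWAP    → [-5, -5, -5]
GT      → [-5, 0]
MUL     → [0]
PUSH 54 → [0, 54]
MUL     → [0]
STORE 1 → []
LOAD 1  → [0]
PUSH 8  → [0, 8]
SWAP    → [8, 0]
POP     → [8]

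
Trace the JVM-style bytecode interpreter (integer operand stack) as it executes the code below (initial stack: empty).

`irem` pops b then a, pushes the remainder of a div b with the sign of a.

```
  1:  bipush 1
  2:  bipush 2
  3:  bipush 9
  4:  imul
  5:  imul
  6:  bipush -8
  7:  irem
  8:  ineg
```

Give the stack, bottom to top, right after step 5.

bipush 1  1
bipush 2  1 2
bipush 9  1 2 9
imul      1 18
imul      18

[18]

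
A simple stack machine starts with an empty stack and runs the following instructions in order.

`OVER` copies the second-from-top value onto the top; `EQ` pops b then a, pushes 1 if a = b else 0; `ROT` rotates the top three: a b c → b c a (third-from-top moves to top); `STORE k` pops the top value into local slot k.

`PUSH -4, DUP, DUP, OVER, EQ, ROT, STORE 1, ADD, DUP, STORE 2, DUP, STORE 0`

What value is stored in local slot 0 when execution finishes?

-3

PUSH -4 → -4
DUP     → -4 -4
DUP     → -4 -4 -4
OVER    → -4 -4 -4 -4
EQ      → -4 -4 1
ROT     → -4 1 -4
STORE 1 → -4 1
ADD     → -3
DUP     → -3 -3
STORE 2 → -3
DUP     → -3 -3
STORE 0 → -3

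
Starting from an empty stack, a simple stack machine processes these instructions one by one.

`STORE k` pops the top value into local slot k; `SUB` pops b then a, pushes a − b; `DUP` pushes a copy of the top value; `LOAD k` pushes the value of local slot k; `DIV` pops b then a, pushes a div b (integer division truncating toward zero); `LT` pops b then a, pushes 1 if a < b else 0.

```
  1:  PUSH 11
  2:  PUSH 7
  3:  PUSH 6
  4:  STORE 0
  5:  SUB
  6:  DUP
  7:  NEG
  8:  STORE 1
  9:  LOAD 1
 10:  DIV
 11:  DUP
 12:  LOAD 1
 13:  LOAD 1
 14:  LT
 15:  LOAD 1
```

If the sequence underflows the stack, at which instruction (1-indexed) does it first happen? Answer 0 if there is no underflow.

0

PUSH 11 → [11]
PUSH 7  → [11, 7]
PUSH 6  → [11, 7, 6]
STORE 0 → [11, 7]
SUB     → [4]
DUP     → [4, 4]
NEG     → [4, -4]
STORE 1 → [4]
LOAD 1  → [4, -4]
DIV     → [-1]
DUP     → [-1, -1]
LOAD 1  → [-1, -1, -4]
LOAD 1  → [-1, -1, -4, -4]
LT      → [-1, -1, 0]
LOAD 1  → [-1, -1, 0, -4]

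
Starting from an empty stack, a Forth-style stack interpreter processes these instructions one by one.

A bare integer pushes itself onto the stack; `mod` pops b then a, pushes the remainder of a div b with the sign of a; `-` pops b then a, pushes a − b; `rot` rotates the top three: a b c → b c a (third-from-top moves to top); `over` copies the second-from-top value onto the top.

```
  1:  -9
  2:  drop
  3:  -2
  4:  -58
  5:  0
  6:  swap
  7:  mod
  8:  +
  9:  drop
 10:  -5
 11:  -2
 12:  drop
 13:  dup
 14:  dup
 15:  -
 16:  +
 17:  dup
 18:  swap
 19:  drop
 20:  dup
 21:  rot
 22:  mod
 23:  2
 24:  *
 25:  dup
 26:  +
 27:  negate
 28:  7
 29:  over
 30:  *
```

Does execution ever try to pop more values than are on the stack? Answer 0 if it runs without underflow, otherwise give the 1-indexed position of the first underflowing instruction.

-9   -> [-9]
drop -> []
-2   -> [-2]
-58  -> [-2, -58]
0    -> [-2, -58, 0]
swap -> [-2, 0, -58]
mod  -> [-2, 0]
+    -> [-2]
drop -> []
-5   -> [-5]
-2   -> [-5, -2]
drop -> [-5]
dup  -> [-5, -5]
dup  -> [-5, -5, -5]
-    -> [-5, 0]
+    -> [-5]
dup  -> [-5, -5]
swap -> [-5, -5]
drop -> [-5]
dup  -> [-5, -5]
rot  — needs 3 operands, stack has 2 → underflow

21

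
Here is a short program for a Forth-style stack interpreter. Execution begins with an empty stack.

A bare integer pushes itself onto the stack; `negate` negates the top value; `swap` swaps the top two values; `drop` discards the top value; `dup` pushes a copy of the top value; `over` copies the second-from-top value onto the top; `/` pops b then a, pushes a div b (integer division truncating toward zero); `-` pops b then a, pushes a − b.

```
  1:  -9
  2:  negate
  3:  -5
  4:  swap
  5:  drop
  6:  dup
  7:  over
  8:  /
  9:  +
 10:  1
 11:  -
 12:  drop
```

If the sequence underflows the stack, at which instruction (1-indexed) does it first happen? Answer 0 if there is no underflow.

0

-9     → -9
negate → 9
-5     → 9 -5
swap   → -5 9
drop   → -5
dup    → -5 -5
over   → -5 -5 -5
/      → -5 1
+      → -4
1      → -4 1
-      → -5
drop   → (empty)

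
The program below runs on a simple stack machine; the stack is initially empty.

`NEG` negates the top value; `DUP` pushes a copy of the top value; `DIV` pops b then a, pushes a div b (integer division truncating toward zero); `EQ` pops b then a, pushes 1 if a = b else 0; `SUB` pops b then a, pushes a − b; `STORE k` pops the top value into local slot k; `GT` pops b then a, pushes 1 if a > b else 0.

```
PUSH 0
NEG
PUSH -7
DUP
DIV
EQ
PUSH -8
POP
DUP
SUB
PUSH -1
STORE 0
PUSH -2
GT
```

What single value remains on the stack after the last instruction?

PUSH 0   [0]
NEG      [0]
PUSH -7  [0, -7]
DUP      [0, -7, -7]
DIV      [0, 1]
EQ       [0]
PUSH -8  [0, -8]
POP      [0]
DUP      [0, 0]
SUB      [0]
PUSH -1  [0, -1]
STORE 0  [0]
PUSH -2  [0, -2]
GT       [1]

1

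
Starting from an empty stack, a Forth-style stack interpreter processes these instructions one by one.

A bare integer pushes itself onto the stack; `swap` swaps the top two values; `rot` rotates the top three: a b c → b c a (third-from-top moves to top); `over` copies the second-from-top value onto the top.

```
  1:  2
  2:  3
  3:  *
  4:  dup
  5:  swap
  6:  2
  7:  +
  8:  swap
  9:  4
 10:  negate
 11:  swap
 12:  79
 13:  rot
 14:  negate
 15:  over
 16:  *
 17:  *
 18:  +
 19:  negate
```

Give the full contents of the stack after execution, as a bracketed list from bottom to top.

[8, -24970]

2      : 2
3      : 2 3
*      : 6
dup    : 6 6
swap   : 6 6
2      : 6 6 2
+      : 6 8
swap   : 8 6
4      : 8 6 4
negate : 8 6 -4
swap   : 8 -4 6
79     : 8 -4 6 79
rot    : 8 6 79 -4
negate : 8 6 79 4
over   : 8 6 79 4 79
*      : 8 6 79 316
*      : 8 6 24964
+      : 8 24970
negate : 8 -24970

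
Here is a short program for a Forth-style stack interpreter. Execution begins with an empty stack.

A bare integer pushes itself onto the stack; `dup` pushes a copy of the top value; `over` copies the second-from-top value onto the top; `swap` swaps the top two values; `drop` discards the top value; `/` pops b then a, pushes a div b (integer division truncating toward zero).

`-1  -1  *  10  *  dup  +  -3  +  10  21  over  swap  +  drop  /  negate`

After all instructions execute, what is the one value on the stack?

-1

-1     -> -1
-1     -> -1 -1
*      -> 1
10     -> 1 10
*      -> 10
dup    -> 10 10
+      -> 20
-3     -> 20 -3
+      -> 17
10     -> 17 10
21     -> 17 10 21
over   -> 17 10 21 10
swap   -> 17 10 10 21
+      -> 17 10 31
drop   -> 17 10
/      -> 1
negate -> -1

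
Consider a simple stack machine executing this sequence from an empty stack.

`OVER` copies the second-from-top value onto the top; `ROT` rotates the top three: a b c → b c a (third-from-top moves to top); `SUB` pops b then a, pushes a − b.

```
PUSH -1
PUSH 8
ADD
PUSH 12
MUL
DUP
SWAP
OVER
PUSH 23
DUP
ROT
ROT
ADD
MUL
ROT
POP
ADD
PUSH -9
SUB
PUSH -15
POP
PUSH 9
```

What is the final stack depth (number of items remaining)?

2

PUSH -1  → [-1]
PUSH 8   → [-1, 8]
ADD      → [7]
PUSH 12  → [7, 12]
MUL      → [84]
DUP      → [84, 84]
SWAP     → [84, 84]
OVER     → [84, 84, 84]
PUSH 23  → [84, 84, 84, 23]
DUP      → [84, 84, 84, 23, 23]
ROT      → [84, 84, 23, 23, 84]
ROT      → [84, 84, 23, 84, 23]
ADD      → [84, 84, 23, 107]
MUL      → [84, 84, 2461]
ROT      → [84, 2461, 84]
POP      → [84, 2461]
ADD      → [2545]
PUSH -9  → [2545, -9]
SUB      → [2554]
PUSH -15 → [2554, -15]
POP      → [2554]
PUSH 9   → [2554, 9]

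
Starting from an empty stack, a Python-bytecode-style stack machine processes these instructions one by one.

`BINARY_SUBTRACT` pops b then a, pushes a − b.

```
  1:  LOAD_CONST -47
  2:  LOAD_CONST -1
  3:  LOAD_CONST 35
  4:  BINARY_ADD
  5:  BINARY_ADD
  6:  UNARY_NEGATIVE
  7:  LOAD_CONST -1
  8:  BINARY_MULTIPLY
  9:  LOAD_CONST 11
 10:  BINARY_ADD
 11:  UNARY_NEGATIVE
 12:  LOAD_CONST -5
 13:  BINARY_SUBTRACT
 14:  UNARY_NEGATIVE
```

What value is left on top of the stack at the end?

-7

LOAD_CONST -47  → -47
LOAD_CONST -1   → -47 -1
LOAD_CONST 35   → -47 -1 35
BINARY_ADD      → -47 34
BINARY_ADD      → -13
UNARY_NEGATIVE  → 13
LOAD_CONST -1   → 13 -1
BINARY_MULTIPLY → -13
LOAD_CONST 11   → -13 11
BINARY_ADD      → -2
UNARY_NEGATIVE  → 2
LOAD_CONST -5   → 2 -5
BINARY_SUBTRACT → 7
UNARY_NEGATIVE  → -7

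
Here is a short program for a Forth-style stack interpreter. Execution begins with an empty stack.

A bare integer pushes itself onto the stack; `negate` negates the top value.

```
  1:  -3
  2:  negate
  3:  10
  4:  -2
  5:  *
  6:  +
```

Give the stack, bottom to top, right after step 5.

[3, -20]

-3      [-3]
negate  [3]
10      [3, 10]
-2      [3, 10, -2]
*       [3, -20]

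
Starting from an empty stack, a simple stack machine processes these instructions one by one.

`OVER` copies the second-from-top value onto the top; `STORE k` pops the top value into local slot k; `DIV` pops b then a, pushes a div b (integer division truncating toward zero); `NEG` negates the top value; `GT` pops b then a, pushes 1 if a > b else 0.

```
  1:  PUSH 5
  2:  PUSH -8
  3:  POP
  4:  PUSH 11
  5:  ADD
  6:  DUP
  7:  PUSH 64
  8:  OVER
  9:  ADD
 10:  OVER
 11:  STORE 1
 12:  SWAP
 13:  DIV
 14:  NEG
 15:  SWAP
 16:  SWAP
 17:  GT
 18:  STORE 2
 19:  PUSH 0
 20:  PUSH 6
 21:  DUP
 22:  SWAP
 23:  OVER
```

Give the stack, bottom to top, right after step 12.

PUSH 5   [5]
PUSH -8  [5, -8]
POP      [5]
PUSH 11  [5, 11]
ADD      [16]
DUP      [16, 16]
PUSH 64  [16, 16, 64]
OVER     [16, 16, 64, 16]
ADD      [16, 16, 80]
OVER     [16, 16, 80, 16]
STORE 1  [16, 16, 80]
SWAP     [16, 80, 16]

[16, 80, 16]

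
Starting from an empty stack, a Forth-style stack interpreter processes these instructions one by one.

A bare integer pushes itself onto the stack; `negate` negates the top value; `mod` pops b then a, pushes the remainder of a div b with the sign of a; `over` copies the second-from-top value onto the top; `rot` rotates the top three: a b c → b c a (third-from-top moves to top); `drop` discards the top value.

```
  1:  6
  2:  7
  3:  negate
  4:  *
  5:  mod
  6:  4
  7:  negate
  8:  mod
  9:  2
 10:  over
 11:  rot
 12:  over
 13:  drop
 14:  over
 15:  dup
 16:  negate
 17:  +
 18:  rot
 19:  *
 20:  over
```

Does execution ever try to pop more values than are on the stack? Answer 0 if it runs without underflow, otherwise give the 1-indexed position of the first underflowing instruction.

5

6       6
7       6 7
negate  6 -7
*       -42
mod  — needs 2 operands, stack has 1 → underflow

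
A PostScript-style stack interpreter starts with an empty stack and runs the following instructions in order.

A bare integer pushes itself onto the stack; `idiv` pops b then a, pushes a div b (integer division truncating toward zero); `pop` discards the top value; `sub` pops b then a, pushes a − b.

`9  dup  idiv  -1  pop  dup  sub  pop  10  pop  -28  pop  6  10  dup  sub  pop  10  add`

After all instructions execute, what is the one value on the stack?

16

9    : [9]
dup  : [9, 9]
idiv : [1]
-1   : [1, -1]
pop  : [1]
dup  : [1, 1]
sub  : [0]
pop  : []
10   : [10]
pop  : []
-28  : [-28]
pop  : []
6    : [6]
10   : [6, 10]
dup  : [6, 10, 10]
sub  : [6, 0]
pop  : [6]
10   : [6, 10]
add  : [16]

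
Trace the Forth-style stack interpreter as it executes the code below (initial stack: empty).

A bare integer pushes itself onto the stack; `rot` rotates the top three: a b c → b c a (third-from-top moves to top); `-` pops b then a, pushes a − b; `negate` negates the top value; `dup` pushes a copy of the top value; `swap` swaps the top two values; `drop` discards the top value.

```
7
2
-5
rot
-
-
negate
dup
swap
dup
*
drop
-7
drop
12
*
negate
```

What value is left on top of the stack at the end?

168

7      -> [7]
2      -> [7, 2]
-5     -> [7, 2, -5]
rot    -> [2, -5, 7]
-      -> [2, -12]
-      -> [14]
negate -> [-14]
dup    -> [-14, -14]
swap   -> [-14, -14]
dup    -> [-14, -14, -14]
*      -> [-14, 196]
drop   -> [-14]
-7     -> [-14, -7]
drop   -> [-14]
12     -> [-14, 12]
*      -> [-168]
negate -> [168]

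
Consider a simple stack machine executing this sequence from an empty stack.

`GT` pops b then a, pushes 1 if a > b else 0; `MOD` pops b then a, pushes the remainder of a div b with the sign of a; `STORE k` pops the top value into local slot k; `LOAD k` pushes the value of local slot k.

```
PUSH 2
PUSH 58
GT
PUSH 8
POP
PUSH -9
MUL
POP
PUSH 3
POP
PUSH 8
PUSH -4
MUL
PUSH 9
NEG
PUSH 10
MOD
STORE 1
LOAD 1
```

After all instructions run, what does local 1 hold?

-9

PUSH 2   [2]
PUSH 58  [2, 58]
GT       [0]
PUSH 8   [0, 8]
POP      [0]
PUSH -9  [0, -9]
MUL      [0]
POP      []
PUSH 3   [3]
POP      []
PUSH 8   [8]
PUSH -4  [8, -4]
MUL      [-32]
PUSH 9   [-32, 9]
NEG      [-32, -9]
PUSH 10  [-32, -9, 10]
MOD      [-32, -9]
STORE 1  [-32]
LOAD 1   [-32, -9]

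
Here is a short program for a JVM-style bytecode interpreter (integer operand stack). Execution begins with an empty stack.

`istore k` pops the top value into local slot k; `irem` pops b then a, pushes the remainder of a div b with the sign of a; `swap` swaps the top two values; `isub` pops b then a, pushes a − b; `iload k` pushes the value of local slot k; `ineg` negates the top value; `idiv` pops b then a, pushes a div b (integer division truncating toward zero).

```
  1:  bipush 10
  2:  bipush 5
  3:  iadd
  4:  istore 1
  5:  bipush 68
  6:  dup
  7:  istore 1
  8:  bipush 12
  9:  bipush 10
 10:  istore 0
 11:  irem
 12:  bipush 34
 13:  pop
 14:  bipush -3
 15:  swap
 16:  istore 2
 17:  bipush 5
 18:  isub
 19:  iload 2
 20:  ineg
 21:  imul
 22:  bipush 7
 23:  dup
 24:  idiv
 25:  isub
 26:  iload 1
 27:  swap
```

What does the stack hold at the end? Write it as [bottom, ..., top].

bipush 10 → [10]
bipush 5  → [10, 5]
iadd      → [15]
istore 1  → []
bipush 68 → [68]
dup       → [68, 68]
istore 1  → [68]
bipush 12 → [68, 12]
bipush 10 → [68, 12, 10]
istore 0  → [68, 12]
irem      → [8]
bipush 34 → [8, 34]
pop       → [8]
bipush -3 → [8, -3]
swap      → [-3, 8]
istore 2  → [-3]
bipush 5  → [-3, 5]
isub      → [-8]
iload 2   → [-8, 8]
ineg      → [-8, -8]
imul      → [64]
bipush 7  → [64, 7]
dup       → [64, 7, 7]
idiv      → [64, 1]
isub      → [63]
iload 1   → [63, 68]
swap      → [68, 63]

[68, 63]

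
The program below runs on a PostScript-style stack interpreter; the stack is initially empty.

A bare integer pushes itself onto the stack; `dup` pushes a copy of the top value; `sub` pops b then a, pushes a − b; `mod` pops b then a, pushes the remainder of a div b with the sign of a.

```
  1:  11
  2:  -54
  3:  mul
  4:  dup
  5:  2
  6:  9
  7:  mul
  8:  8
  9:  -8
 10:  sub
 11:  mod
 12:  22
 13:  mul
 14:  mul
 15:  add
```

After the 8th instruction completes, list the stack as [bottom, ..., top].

[-594, -594, 18, 8]

11   11
-54  11 -54
mul  -594
dup  -594 -594
2    -594 -594 2
9    -594 -594 2 9
mul  -594 -594 18
8    -594 -594 18 8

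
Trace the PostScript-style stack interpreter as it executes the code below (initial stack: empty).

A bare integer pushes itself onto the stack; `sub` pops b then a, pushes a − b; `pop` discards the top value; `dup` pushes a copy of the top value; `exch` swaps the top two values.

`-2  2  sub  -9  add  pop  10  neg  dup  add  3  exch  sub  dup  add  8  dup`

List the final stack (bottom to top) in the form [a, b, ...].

-2   -> -2
2    -> -2 2
sub  -> -4
-9   -> -4 -9
add  -> -13
pop  -> (empty)
10   -> 10
neg  -> -10
dup  -> -10 -10
add  -> -20
3    -> -20 3
exch -> 3 -20
sub  -> 23
dup  -> 23 23
add  -> 46
8    -> 46 8
dup  -> 46 8 8

[46, 8, 8]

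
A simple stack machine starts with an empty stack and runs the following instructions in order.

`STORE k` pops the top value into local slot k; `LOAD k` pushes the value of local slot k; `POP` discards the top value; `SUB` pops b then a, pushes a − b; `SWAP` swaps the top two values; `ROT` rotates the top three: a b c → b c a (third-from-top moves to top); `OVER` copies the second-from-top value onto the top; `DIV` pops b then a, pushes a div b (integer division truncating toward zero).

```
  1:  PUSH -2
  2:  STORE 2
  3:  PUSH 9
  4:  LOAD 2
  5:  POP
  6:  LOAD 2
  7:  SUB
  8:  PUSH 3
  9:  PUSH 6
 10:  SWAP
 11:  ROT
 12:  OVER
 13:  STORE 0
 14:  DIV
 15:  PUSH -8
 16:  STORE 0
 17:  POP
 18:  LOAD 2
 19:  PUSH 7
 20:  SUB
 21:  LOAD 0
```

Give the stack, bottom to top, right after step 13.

PUSH -2 : [-2]
STORE 2 : []
PUSH 9  : [9]
LOAD 2  : [9, -2]
POP     : [9]
LOAD 2  : [9, -2]
SUB     : [11]
PUSH 3  : [11, 3]
PUSH 6  : [11, 3, 6]
SWAP    : [11, 6, 3]
ROT     : [6, 3, 11]
OVER    : [6, 3, 11, 3]
STORE 0 : [6, 3, 11]

[6, 3, 11]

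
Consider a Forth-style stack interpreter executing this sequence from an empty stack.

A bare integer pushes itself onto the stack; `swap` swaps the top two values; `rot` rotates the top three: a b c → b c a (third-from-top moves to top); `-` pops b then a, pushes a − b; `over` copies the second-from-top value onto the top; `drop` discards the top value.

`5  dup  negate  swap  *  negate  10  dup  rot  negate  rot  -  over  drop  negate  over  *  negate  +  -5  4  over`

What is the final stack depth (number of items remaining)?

4

5      : 5
dup    : 5 5
negate : 5 -5
swap   : -5 5
*      : -25
negate : 25
10     : 25 10
dup    : 25 10 10
rot    : 10 10 25
negate : 10 10 -25
rot    : 10 -25 10
-      : 10 -35
over   : 10 -35 10
drop   : 10 -35
negate : 10 35
over   : 10 35 10
*      : 10 350
negate : 10 -350
+      : -340
-5     : -340 -5
4      : -340 -5 4
over   : -340 -5 4 -5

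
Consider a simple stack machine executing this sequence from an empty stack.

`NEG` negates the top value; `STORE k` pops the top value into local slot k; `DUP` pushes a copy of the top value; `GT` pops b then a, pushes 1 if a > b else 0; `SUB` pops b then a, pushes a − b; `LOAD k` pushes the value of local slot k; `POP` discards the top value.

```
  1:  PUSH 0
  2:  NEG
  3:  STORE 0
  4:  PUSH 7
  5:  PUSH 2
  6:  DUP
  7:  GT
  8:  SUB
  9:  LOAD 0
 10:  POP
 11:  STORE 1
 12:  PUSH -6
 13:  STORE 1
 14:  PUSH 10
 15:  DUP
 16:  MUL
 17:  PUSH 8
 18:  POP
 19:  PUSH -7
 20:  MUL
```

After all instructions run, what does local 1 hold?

PUSH 0   [0]
NEG      [0]
STORE 0  []
PUSH 7   [7]
PUSH 2   [7, 2]
DUP      [7, 2, 2]
GT       [7, 0]
SUB      [7]
LOAD 0   [7, 0]
POP      [7]
STORE 1  []
PUSH -6  [-6]
STORE 1  []
PUSH 10  [10]
DUP      [10, 10]
MUL      [100]
PUSH 8   [100, 8]
POP      [100]
PUSH -7  [100, -7]
MUL      [-700]

-6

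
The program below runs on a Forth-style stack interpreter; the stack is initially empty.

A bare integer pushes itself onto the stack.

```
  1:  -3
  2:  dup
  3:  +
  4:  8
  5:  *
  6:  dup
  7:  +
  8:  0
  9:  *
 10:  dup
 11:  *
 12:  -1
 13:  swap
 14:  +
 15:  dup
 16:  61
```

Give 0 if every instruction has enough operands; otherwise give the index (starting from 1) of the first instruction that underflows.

0

-3    -3
dup   -3 -3
+     -6
8     -6 8
*     -48
dup   -48 -48
+     -96
0     -96 0
*     0
dup   0 0
*     0
-1    0 -1
swap  -1 0
+     -1
dup   -1 -1
61    -1 -1 61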